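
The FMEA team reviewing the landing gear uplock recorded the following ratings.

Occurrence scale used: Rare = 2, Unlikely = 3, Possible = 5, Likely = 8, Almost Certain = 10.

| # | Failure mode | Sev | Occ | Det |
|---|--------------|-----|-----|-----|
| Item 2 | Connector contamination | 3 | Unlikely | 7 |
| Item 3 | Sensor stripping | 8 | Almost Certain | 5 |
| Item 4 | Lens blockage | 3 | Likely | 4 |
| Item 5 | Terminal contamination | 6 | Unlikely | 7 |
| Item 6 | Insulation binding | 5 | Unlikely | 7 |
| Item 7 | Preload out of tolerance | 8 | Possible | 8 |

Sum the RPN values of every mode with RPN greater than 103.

RPN = Severity × Occurrence × Detection:
  Item 2: 3 × 3 × 7 = 63
  Item 3: 8 × 10 × 5 = 400
  Item 4: 3 × 8 × 4 = 96
  Item 5: 6 × 3 × 7 = 126
  Item 6: 5 × 3 × 7 = 105
  Item 7: 8 × 5 × 8 = 320
RPN > 103: Item 3 (400), Item 5 (126), Item 6 (105), Item 7 (320).
Sum: 400 + 126 + 105 + 320 = 951.

951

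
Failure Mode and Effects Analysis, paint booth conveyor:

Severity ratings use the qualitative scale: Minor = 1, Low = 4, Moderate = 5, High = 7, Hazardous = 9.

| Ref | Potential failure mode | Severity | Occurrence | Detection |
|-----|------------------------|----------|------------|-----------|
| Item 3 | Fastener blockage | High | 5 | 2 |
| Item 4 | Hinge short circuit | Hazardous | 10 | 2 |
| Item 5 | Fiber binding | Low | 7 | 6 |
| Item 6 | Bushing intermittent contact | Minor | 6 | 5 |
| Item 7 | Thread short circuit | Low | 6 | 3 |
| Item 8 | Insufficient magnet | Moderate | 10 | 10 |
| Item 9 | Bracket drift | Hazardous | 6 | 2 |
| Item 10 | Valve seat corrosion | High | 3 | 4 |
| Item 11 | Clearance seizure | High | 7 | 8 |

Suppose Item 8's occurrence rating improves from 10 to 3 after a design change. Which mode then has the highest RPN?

RPN = Severity × Occurrence × Detection:
  Item 3: 7 × 5 × 2 = 70
  Item 4: 9 × 10 × 2 = 180
  Item 5: 4 × 7 × 6 = 168
  Item 6: 1 × 6 × 5 = 30
  Item 7: 4 × 6 × 3 = 72
  Item 8: 5 × 10 × 10 = 500
  Item 9: 9 × 6 × 2 = 108
  Item 10: 7 × 3 × 4 = 84
  Item 11: 7 × 7 × 8 = 392
After action: Item 8 → 5 × 3 × 10 = 150.
Revised RPNs: Item 11=392, Item 4=180, Item 5=168, Item 8=150, Item 9=108, Item 10=84, Item 7=72, Item 3=70, Item 6=30.
Highest is now Item 11 (392).

Item 11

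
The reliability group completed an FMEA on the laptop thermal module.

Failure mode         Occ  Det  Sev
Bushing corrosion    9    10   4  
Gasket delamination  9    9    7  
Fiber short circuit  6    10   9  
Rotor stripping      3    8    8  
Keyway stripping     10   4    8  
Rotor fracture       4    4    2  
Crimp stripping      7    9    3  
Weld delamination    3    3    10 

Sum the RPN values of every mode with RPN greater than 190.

1979

RPN = Severity × Occurrence × Detection:
  Bushing corrosion: 4 × 9 × 10 = 360
  Gasket delamination: 7 × 9 × 9 = 567
  Fiber short circuit: 9 × 6 × 10 = 540
  Rotor stripping: 8 × 3 × 8 = 192
  Keyway stripping: 8 × 10 × 4 = 320
  Rotor fracture: 2 × 4 × 4 = 32
  Crimp stripping: 3 × 7 × 9 = 189
  Weld delamination: 10 × 3 × 3 = 90
RPN > 190: Bushing corrosion (360), Gasket delamination (567), Fiber short circuit (540), Rotor stripping (192), Keyway stripping (320).
Sum: 360 + 567 + 540 + 192 + 320 = 1979.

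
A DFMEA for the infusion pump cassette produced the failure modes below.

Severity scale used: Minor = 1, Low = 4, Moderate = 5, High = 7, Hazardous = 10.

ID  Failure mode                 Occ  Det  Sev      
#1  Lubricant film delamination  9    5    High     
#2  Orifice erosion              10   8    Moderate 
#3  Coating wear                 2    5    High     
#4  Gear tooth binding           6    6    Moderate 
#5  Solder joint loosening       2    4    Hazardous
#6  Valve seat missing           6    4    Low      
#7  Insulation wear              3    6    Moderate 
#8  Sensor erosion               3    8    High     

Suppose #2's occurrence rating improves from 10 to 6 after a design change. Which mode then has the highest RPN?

#1

RPN = Severity × Occurrence × Detection:
  #1: 7 × 9 × 5 = 315
  #2: 5 × 10 × 8 = 400
  #3: 7 × 2 × 5 = 70
  #4: 5 × 6 × 6 = 180
  #5: 10 × 2 × 4 = 80
  #6: 4 × 6 × 4 = 96
  #7: 5 × 3 × 6 = 90
  #8: 7 × 3 × 8 = 168
After action: #2 → 5 × 6 × 8 = 240.
Revised RPNs: #1=315, #2=240, #4=180, #8=168, #6=96, #7=90, #5=80, #3=70.
Highest is now #1 (315).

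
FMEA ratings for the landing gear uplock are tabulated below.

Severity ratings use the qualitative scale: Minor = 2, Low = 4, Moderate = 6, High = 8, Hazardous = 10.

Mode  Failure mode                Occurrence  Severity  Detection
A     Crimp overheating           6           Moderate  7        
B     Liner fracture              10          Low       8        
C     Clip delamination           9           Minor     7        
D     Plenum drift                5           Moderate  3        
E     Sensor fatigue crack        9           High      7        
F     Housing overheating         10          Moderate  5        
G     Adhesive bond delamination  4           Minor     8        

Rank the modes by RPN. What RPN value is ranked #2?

RPN = Severity × Occurrence × Detection:
  A: 6 × 6 × 7 = 252
  B: 4 × 10 × 8 = 320
  C: 2 × 9 × 7 = 126
  D: 6 × 5 × 3 = 90
  E: 8 × 9 × 7 = 504
  F: 6 × 10 × 5 = 300
  G: 2 × 4 × 8 = 64
Sorted descending: 504, 320, 300, 252, 126, 90, 64.
The second-highest RPN is 320 (B).

320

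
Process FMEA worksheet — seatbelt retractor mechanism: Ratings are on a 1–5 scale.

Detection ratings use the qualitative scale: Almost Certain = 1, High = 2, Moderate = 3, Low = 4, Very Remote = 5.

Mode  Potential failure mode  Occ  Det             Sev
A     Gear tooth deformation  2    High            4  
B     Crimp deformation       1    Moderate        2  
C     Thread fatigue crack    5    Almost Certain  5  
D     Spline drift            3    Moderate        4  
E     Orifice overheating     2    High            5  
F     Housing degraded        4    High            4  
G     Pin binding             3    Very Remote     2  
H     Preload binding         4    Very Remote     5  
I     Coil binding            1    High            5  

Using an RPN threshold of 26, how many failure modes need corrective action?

RPN = Severity × Occurrence × Detection:
  A: 4 × 2 × 2 = 16
  B: 2 × 1 × 3 = 6
  C: 5 × 5 × 1 = 25
  D: 4 × 3 × 3 = 36
  E: 5 × 2 × 2 = 20
  F: 4 × 4 × 2 = 32
  G: 2 × 3 × 5 = 30
  H: 5 × 4 × 5 = 100
  I: 5 × 1 × 2 = 10
Modes with RPN ≥ 26: D (36), F (32), G (30), H (100) → 4.

4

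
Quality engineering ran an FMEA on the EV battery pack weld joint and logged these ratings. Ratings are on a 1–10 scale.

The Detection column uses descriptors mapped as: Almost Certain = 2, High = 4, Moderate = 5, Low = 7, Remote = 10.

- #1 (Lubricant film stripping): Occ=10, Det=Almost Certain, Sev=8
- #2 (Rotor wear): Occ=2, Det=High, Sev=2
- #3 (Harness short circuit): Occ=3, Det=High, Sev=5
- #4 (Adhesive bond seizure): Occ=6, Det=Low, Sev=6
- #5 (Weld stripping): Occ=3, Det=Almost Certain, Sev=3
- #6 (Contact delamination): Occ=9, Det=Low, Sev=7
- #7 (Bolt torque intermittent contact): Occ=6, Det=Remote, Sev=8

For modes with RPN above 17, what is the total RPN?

1411

RPN = Severity × Occurrence × Detection:
  #1: 8 × 10 × 2 = 160
  #2: 2 × 2 × 4 = 16
  #3: 5 × 3 × 4 = 60
  #4: 6 × 6 × 7 = 252
  #5: 3 × 3 × 2 = 18
  #6: 7 × 9 × 7 = 441
  #7: 8 × 6 × 10 = 480
RPN > 17: #1 (160), #3 (60), #4 (252), #5 (18), #6 (441), #7 (480).
Sum: 160 + 60 + 252 + 18 + 441 + 480 = 1411.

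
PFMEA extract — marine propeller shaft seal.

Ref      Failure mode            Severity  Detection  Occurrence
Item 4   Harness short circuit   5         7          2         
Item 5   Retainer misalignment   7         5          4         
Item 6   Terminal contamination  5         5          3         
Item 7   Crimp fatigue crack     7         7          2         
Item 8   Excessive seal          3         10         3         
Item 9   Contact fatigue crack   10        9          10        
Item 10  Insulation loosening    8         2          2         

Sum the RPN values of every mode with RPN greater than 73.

1303

RPN = Severity × Occurrence × Detection:
  Item 4: 5 × 2 × 7 = 70
  Item 5: 7 × 4 × 5 = 140
  Item 6: 5 × 3 × 5 = 75
  Item 7: 7 × 2 × 7 = 98
  Item 8: 3 × 3 × 10 = 90
  Item 9: 10 × 10 × 9 = 900
  Item 10: 8 × 2 × 2 = 32
RPN > 73: Item 5 (140), Item 6 (75), Item 7 (98), Item 8 (90), Item 9 (900).
Sum: 140 + 75 + 98 + 90 + 900 = 1303.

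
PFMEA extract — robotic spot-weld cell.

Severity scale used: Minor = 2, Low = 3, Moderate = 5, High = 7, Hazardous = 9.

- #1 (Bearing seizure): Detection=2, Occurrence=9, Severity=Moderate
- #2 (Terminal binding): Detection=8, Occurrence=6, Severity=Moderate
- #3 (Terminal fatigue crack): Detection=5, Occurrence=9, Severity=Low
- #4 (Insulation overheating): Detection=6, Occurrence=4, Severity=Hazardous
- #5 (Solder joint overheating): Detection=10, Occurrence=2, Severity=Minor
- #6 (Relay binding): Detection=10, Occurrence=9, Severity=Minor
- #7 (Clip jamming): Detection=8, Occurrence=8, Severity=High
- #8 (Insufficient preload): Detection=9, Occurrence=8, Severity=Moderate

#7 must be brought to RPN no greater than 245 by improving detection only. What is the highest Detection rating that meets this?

#7: S=7, O=8, D=8 → current RPN = 448.
Fixed product = 56. Need 56 × D ≤ 245, so D ≤ 245/56 = 4.38.
Maximum integer Detection rating = 4 (gives RPN 224; D=5 would give 280 > 245).

4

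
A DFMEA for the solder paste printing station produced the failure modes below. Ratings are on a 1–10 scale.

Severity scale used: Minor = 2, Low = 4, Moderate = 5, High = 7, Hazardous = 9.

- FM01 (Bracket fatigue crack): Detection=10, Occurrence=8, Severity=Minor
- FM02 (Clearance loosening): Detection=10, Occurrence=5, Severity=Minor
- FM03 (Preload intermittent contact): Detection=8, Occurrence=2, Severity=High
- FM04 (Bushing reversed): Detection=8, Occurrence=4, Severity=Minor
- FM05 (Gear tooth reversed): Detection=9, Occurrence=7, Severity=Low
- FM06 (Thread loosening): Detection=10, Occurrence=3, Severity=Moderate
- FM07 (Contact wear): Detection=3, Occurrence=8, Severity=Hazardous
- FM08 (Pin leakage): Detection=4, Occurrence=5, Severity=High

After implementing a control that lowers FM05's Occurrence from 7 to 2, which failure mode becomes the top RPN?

FM07

RPN = Severity × Occurrence × Detection:
  FM01: 2 × 8 × 10 = 160
  FM02: 2 × 5 × 10 = 100
  FM03: 7 × 2 × 8 = 112
  FM04: 2 × 4 × 8 = 64
  FM05: 4 × 7 × 9 = 252
  FM06: 5 × 3 × 10 = 150
  FM07: 9 × 8 × 3 = 216
  FM08: 7 × 5 × 4 = 140
After action: FM05 → 4 × 2 × 9 = 72.
Revised RPNs: FM07=216, FM01=160, FM06=150, FM08=140, FM03=112, FM02=100, FM05=72, FM04=64.
Highest is now FM07 (216).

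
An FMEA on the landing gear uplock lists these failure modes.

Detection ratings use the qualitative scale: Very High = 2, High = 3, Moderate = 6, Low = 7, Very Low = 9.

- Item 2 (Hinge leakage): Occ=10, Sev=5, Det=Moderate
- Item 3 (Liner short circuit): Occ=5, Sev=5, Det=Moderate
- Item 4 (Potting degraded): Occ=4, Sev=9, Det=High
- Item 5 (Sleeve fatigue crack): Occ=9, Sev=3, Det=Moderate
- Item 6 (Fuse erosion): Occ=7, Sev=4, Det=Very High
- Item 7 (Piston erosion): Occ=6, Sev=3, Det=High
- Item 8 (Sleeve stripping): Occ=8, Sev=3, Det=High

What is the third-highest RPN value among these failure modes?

150

RPN = Severity × Occurrence × Detection:
  Item 2: 5 × 10 × 6 = 300
  Item 3: 5 × 5 × 6 = 150
  Item 4: 9 × 4 × 3 = 108
  Item 5: 3 × 9 × 6 = 162
  Item 6: 4 × 7 × 2 = 56
  Item 7: 3 × 6 × 3 = 54
  Item 8: 3 × 8 × 3 = 72
Sorted descending: 300, 162, 150, 108, 72, 56, 54.
The third-highest RPN is 150 (Item 3).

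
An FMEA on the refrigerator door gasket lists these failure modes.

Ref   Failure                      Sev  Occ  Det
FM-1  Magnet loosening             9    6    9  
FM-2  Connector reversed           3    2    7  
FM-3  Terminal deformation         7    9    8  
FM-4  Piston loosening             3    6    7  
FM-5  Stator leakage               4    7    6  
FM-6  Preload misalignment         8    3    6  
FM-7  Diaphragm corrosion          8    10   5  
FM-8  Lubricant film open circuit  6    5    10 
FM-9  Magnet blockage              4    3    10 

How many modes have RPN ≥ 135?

RPN = Severity × Occurrence × Detection:
  FM-1: 9 × 6 × 9 = 486
  FM-2: 3 × 2 × 7 = 42
  FM-3: 7 × 9 × 8 = 504
  FM-4: 3 × 6 × 7 = 126
  FM-5: 4 × 7 × 6 = 168
  FM-6: 8 × 3 × 6 = 144
  FM-7: 8 × 10 × 5 = 400
  FM-8: 6 × 5 × 10 = 300
  FM-9: 4 × 3 × 10 = 120
Modes with RPN ≥ 135: FM-1 (486), FM-3 (504), FM-5 (168), FM-6 (144), FM-7 (400), FM-8 (300) → 6.

6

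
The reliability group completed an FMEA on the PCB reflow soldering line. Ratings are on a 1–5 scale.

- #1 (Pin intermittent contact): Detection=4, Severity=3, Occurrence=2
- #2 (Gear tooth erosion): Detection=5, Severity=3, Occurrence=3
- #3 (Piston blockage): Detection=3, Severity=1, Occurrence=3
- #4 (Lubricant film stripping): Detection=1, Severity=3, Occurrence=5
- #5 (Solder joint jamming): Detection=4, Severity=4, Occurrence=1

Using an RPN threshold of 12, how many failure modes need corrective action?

RPN = Severity × Occurrence × Detection:
  #1: 3 × 2 × 4 = 24
  #2: 3 × 3 × 5 = 45
  #3: 1 × 3 × 3 = 9
  #4: 3 × 5 × 1 = 15
  #5: 4 × 1 × 4 = 16
Modes with RPN ≥ 12: #1 (24), #2 (45), #4 (15), #5 (16) → 4.

4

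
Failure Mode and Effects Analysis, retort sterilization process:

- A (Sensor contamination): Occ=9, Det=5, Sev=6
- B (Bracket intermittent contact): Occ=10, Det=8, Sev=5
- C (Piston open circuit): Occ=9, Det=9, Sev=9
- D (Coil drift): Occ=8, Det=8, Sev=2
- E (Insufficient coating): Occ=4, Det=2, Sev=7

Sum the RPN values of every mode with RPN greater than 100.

1527

RPN = Severity × Occurrence × Detection:
  A: 6 × 9 × 5 = 270
  B: 5 × 10 × 8 = 400
  C: 9 × 9 × 9 = 729
  D: 2 × 8 × 8 = 128
  E: 7 × 4 × 2 = 56
RPN > 100: A (270), B (400), C (729), D (128).
Sum: 270 + 400 + 729 + 128 = 1527.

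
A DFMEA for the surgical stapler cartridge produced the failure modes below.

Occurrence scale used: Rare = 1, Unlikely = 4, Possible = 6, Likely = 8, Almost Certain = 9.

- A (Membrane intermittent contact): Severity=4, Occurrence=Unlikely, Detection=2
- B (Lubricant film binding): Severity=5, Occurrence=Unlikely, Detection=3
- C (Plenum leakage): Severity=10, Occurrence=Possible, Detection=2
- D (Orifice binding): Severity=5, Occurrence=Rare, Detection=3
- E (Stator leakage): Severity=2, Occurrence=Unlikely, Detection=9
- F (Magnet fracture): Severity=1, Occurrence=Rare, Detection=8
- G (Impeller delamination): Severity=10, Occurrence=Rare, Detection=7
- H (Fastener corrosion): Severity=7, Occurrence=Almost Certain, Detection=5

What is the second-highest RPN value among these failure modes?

RPN = Severity × Occurrence × Detection:
  A: 4 × 4 × 2 = 32
  B: 5 × 4 × 3 = 60
  C: 10 × 6 × 2 = 120
  D: 5 × 1 × 3 = 15
  E: 2 × 4 × 9 = 72
  F: 1 × 1 × 8 = 8
  G: 10 × 1 × 7 = 70
  H: 7 × 9 × 5 = 315
Sorted descending: 315, 120, 72, 70, 60, 32, 15, 8.
The second-highest RPN is 120 (C).

120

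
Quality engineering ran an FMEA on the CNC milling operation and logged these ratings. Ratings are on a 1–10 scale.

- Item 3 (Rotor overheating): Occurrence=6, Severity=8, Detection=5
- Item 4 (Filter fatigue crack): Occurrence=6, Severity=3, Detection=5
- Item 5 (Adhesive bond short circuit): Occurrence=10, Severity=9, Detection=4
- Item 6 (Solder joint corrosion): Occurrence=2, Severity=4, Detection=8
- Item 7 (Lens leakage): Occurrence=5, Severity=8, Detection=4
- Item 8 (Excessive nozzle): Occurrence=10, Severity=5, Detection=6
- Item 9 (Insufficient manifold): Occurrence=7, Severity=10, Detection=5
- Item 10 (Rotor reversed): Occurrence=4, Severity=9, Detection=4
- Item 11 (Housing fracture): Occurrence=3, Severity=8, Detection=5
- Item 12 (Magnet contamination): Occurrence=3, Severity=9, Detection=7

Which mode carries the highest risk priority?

RPN = Severity × Occurrence × Detection:
  Item 3: 8 × 6 × 5 = 240
  Item 4: 3 × 6 × 5 = 90
  Item 5: 9 × 10 × 4 = 360
  Item 6: 4 × 2 × 8 = 64
  Item 7: 8 × 5 × 4 = 160
  Item 8: 5 × 10 × 6 = 300
  Item 9: 10 × 7 × 5 = 350
  Item 10: 9 × 4 × 4 = 144
  Item 11: 8 × 3 × 5 = 120
  Item 12: 9 × 3 × 7 = 189
Highest RPN is 360 → Item 5.

Item 5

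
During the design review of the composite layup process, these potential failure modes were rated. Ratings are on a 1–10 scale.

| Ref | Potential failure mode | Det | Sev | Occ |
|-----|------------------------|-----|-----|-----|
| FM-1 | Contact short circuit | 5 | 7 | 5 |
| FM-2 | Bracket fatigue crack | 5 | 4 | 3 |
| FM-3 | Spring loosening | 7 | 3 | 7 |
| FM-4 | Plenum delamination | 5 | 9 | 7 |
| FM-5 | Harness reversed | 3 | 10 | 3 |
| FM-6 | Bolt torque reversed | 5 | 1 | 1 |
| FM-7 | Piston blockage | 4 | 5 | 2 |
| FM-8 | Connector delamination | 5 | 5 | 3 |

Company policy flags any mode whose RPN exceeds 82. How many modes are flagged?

RPN = Severity × Occurrence × Detection:
  FM-1: 7 × 5 × 5 = 175
  FM-2: 4 × 3 × 5 = 60
  FM-3: 3 × 7 × 7 = 147
  FM-4: 9 × 7 × 5 = 315
  FM-5: 10 × 3 × 3 = 90
  FM-6: 1 × 1 × 5 = 5
  FM-7: 5 × 2 × 4 = 40
  FM-8: 5 × 3 × 5 = 75
Modes with RPN > 82: FM-1 (175), FM-3 (147), FM-4 (315), FM-5 (90) → 4.

4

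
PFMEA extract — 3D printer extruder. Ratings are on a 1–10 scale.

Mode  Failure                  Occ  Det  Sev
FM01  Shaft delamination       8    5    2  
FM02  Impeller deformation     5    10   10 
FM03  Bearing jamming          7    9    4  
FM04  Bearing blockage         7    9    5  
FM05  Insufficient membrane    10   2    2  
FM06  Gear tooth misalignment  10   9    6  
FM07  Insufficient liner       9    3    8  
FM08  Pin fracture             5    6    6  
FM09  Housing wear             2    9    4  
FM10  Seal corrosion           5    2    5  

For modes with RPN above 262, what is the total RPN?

RPN = Severity × Occurrence × Detection:
  FM01: 2 × 8 × 5 = 80
  FM02: 10 × 5 × 10 = 500
  FM03: 4 × 7 × 9 = 252
  FM04: 5 × 7 × 9 = 315
  FM05: 2 × 10 × 2 = 40
  FM06: 6 × 10 × 9 = 540
  FM07: 8 × 9 × 3 = 216
  FM08: 6 × 5 × 6 = 180
  FM09: 4 × 2 × 9 = 72
  FM10: 5 × 5 × 2 = 50
RPN > 262: FM02 (500), FM04 (315), FM06 (540).
Sum: 500 + 315 + 540 = 1355.

1355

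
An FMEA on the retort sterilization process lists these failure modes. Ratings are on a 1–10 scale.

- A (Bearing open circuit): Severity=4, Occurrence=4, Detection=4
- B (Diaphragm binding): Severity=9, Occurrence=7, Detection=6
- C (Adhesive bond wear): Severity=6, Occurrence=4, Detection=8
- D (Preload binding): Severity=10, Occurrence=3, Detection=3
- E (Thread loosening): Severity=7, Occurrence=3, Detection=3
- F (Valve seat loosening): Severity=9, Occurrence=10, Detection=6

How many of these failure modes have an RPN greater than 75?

RPN = Severity × Occurrence × Detection:
  A: 4 × 4 × 4 = 64
  B: 9 × 7 × 6 = 378
  C: 6 × 4 × 8 = 192
  D: 10 × 3 × 3 = 90
  E: 7 × 3 × 3 = 63
  F: 9 × 10 × 6 = 540
Modes with RPN > 75: B (378), C (192), D (90), F (540) → 4.

4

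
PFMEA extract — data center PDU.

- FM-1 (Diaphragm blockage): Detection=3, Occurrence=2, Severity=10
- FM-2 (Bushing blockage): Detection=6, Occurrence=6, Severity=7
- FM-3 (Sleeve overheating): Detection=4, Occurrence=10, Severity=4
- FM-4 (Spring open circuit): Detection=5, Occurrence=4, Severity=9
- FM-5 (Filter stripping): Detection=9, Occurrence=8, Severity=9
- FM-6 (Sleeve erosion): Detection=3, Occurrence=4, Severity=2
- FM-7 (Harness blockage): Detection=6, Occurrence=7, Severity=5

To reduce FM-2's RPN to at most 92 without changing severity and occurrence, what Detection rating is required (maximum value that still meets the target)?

FM-2: S=7, O=6, D=6 → current RPN = 252.
Fixed product = 42. Need 42 × D ≤ 92, so D ≤ 92/42 = 2.19.
Maximum integer Detection rating = 2 (gives RPN 84; D=3 would give 126 > 92).

2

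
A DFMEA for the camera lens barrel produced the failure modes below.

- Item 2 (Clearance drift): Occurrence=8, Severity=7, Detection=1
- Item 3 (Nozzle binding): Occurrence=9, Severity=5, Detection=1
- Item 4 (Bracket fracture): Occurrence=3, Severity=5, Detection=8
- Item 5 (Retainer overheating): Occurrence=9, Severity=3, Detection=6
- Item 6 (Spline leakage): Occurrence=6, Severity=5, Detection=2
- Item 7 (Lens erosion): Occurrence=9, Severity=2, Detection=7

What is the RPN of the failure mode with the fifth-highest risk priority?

RPN = Severity × Occurrence × Detection:
  Item 2: 7 × 8 × 1 = 56
  Item 3: 5 × 9 × 1 = 45
  Item 4: 5 × 3 × 8 = 120
  Item 5: 3 × 9 × 6 = 162
  Item 6: 5 × 6 × 2 = 60
  Item 7: 2 × 9 × 7 = 126
Sorted descending: 162, 126, 120, 60, 56, 45.
The fifth-highest RPN is 56 (Item 2).

56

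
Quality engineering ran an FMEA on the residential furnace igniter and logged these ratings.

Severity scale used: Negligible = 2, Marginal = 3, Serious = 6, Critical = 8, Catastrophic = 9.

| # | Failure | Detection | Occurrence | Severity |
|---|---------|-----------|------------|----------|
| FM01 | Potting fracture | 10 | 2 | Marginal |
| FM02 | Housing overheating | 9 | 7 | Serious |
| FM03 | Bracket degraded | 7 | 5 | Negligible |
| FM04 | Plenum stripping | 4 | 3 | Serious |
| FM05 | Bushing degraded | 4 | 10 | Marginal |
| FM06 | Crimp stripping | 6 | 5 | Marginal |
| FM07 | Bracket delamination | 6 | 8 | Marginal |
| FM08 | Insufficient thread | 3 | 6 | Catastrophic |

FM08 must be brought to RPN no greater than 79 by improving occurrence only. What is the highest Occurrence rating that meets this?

2

FM08: S=9, O=6, D=3 → current RPN = 162.
Fixed product = 27. Need 27 × O ≤ 79, so O ≤ 79/27 = 2.93.
Maximum integer Occurrence rating = 2 (gives RPN 54; O=3 would give 81 > 79).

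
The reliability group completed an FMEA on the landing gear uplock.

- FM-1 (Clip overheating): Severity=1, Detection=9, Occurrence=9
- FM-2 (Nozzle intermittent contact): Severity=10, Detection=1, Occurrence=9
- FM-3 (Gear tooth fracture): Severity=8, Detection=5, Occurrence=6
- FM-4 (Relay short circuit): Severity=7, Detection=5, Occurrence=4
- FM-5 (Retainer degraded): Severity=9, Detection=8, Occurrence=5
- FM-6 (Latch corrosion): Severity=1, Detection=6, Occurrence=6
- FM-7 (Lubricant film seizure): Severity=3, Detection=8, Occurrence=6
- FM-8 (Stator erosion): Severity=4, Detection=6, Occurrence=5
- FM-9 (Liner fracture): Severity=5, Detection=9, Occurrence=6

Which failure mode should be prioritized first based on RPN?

RPN = Severity × Occurrence × Detection:
  FM-1: 1 × 9 × 9 = 81
  FM-2: 10 × 9 × 1 = 90
  FM-3: 8 × 6 × 5 = 240
  FM-4: 7 × 4 × 5 = 140
  FM-5: 9 × 5 × 8 = 360
  FM-6: 1 × 6 × 6 = 36
  FM-7: 3 × 6 × 8 = 144
  FM-8: 4 × 5 × 6 = 120
  FM-9: 5 × 6 × 9 = 270
Highest RPN is 360 → FM-5.

FM-5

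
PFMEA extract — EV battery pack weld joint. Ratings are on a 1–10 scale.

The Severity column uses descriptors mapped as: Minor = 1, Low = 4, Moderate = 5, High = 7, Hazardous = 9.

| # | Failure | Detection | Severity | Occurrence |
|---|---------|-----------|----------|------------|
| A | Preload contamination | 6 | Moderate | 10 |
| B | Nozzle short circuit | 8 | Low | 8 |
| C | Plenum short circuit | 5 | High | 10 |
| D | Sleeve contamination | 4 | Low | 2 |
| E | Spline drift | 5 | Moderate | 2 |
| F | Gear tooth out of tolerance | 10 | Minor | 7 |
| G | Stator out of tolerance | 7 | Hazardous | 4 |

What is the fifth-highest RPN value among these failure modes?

RPN = Severity × Occurrence × Detection:
  A: 5 × 10 × 6 = 300
  B: 4 × 8 × 8 = 256
  C: 7 × 10 × 5 = 350
  D: 4 × 2 × 4 = 32
  E: 5 × 2 × 5 = 50
  F: 1 × 7 × 10 = 70
  G: 9 × 4 × 7 = 252
Sorted descending: 350, 300, 256, 252, 70, 50, 32.
The fifth-highest RPN is 70 (F).

70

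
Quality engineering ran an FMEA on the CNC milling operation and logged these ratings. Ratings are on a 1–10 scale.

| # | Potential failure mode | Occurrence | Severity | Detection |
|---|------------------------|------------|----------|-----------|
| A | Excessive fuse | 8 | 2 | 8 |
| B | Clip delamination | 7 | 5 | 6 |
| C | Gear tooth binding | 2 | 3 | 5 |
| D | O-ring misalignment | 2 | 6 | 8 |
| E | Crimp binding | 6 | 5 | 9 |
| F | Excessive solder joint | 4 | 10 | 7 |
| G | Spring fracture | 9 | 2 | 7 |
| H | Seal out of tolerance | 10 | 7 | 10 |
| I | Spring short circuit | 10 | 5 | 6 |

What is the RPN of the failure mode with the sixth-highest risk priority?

128

RPN = Severity × Occurrence × Detection:
  A: 2 × 8 × 8 = 128
  B: 5 × 7 × 6 = 210
  C: 3 × 2 × 5 = 30
  D: 6 × 2 × 8 = 96
  E: 5 × 6 × 9 = 270
  F: 10 × 4 × 7 = 280
  G: 2 × 9 × 7 = 126
  H: 7 × 10 × 10 = 700
  I: 5 × 10 × 6 = 300
Sorted descending: 700, 300, 280, 270, 210, 128, 126, 96, 30.
The sixth-highest RPN is 128 (A).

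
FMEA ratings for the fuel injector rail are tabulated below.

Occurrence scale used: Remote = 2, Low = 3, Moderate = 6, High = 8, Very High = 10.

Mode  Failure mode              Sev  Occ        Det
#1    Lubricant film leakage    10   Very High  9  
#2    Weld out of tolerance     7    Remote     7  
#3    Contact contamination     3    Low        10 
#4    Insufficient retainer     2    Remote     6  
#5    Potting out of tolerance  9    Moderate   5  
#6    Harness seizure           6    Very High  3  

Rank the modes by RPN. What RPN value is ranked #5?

RPN = Severity × Occurrence × Detection:
  #1: 10 × 10 × 9 = 900
  #2: 7 × 2 × 7 = 98
  #3: 3 × 3 × 10 = 90
  #4: 2 × 2 × 6 = 24
  #5: 9 × 6 × 5 = 270
  #6: 6 × 10 × 3 = 180
Sorted descending: 900, 270, 180, 98, 90, 24.
The fifth-highest RPN is 90 (#3).

90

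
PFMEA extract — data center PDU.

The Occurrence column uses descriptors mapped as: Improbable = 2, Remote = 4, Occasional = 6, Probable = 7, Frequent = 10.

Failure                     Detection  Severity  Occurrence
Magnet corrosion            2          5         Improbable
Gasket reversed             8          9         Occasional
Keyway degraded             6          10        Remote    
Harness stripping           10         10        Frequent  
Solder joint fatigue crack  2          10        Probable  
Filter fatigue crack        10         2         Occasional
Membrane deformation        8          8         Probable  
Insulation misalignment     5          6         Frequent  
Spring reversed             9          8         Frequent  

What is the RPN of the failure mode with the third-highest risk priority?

448

RPN = Severity × Occurrence × Detection:
  Magnet corrosion: 5 × 2 × 2 = 20
  Gasket reversed: 9 × 6 × 8 = 432
  Keyway degraded: 10 × 4 × 6 = 240
  Harness stripping: 10 × 10 × 10 = 1000
  Solder joint fatigue crack: 10 × 7 × 2 = 140
  Filter fatigue crack: 2 × 6 × 10 = 120
  Membrane deformation: 8 × 7 × 8 = 448
  Insulation misalignment: 6 × 10 × 5 = 300
  Spring reversed: 8 × 10 × 9 = 720
Sorted descending: 1000, 720, 448, 432, 300, 240, 140, 120, 20.
The third-highest RPN is 448 (Membrane deformation).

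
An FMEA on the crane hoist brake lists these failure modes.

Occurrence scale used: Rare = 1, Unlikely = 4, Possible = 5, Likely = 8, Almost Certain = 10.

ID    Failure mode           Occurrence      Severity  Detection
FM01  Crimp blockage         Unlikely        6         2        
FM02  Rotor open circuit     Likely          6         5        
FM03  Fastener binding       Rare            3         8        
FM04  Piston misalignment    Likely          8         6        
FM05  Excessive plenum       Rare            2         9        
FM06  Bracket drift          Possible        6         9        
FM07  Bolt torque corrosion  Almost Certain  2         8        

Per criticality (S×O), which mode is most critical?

FM04

Criticality = Severity × Occurrence:
  FM01: 6 × 4 = 24
  FM02: 6 × 8 = 48
  FM03: 3 × 1 = 3
  FM04: 8 × 8 = 64
  FM05: 2 × 1 = 2
  FM06: 6 × 5 = 30
  FM07: 2 × 10 = 20
Highest criticality is 64 → FM04.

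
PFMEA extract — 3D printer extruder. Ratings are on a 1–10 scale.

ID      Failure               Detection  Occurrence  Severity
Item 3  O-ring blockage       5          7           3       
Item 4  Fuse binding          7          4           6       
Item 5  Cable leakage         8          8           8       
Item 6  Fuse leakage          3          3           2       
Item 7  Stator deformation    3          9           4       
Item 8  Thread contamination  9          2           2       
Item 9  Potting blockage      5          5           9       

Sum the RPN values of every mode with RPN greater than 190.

RPN = Severity × Occurrence × Detection:
  Item 3: 3 × 7 × 5 = 105
  Item 4: 6 × 4 × 7 = 168
  Item 5: 8 × 8 × 8 = 512
  Item 6: 2 × 3 × 3 = 18
  Item 7: 4 × 9 × 3 = 108
  Item 8: 2 × 2 × 9 = 36
  Item 9: 9 × 5 × 5 = 225
RPN > 190: Item 5 (512), Item 9 (225).
Sum: 512 + 225 = 737.

737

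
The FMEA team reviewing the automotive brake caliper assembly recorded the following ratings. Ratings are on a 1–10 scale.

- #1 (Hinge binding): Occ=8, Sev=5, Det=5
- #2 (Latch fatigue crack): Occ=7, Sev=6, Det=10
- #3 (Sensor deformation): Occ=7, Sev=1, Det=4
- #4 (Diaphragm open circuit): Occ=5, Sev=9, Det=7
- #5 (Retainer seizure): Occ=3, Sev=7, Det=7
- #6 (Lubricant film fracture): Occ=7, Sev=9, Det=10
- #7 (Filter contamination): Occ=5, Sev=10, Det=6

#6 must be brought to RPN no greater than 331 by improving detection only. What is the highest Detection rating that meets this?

#6: S=9, O=7, D=10 → current RPN = 630.
Fixed product = 63. Need 63 × D ≤ 331, so D ≤ 331/63 = 5.25.
Maximum integer Detection rating = 5 (gives RPN 315; D=6 would give 378 > 331).

5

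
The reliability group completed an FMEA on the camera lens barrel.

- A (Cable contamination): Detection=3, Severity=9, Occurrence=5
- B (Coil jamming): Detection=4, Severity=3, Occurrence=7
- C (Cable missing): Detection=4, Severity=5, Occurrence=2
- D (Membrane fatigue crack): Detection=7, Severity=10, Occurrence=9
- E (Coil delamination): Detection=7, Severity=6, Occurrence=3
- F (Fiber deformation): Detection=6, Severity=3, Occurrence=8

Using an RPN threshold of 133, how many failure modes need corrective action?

3

RPN = Severity × Occurrence × Detection:
  A: 9 × 5 × 3 = 135
  B: 3 × 7 × 4 = 84
  C: 5 × 2 × 4 = 40
  D: 10 × 9 × 7 = 630
  E: 6 × 3 × 7 = 126
  F: 3 × 8 × 6 = 144
Modes with RPN ≥ 133: A (135), D (630), F (144) → 3.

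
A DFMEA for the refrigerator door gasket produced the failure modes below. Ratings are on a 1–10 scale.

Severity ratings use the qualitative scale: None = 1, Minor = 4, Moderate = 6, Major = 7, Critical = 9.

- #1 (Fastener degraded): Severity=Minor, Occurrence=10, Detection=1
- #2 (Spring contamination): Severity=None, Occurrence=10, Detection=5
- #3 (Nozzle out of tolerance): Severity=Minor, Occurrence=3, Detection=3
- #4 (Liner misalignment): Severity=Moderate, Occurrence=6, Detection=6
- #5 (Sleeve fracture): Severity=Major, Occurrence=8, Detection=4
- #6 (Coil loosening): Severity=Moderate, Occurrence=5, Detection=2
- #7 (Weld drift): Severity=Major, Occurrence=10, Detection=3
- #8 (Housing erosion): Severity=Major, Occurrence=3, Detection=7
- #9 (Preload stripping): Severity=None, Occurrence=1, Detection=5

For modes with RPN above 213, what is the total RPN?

RPN = Severity × Occurrence × Detection:
  #1: 4 × 10 × 1 = 40
  #2: 1 × 10 × 5 = 50
  #3: 4 × 3 × 3 = 36
  #4: 6 × 6 × 6 = 216
  #5: 7 × 8 × 4 = 224
  #6: 6 × 5 × 2 = 60
  #7: 7 × 10 × 3 = 210
  #8: 7 × 3 × 7 = 147
  #9: 1 × 1 × 5 = 5
RPN > 213: #4 (216), #5 (224).
Sum: 216 + 224 = 440.

440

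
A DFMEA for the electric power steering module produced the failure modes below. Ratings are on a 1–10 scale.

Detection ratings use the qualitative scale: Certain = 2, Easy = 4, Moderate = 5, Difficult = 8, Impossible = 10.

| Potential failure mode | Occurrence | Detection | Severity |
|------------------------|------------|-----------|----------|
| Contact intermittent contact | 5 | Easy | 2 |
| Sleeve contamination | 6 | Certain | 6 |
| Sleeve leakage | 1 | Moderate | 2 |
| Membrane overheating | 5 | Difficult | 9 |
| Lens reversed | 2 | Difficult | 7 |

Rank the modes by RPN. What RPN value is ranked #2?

112

RPN = Severity × Occurrence × Detection:
  Contact intermittent contact: 2 × 5 × 4 = 40
  Sleeve contamination: 6 × 6 × 2 = 72
  Sleeve leakage: 2 × 1 × 5 = 10
  Membrane overheating: 9 × 5 × 8 = 360
  Lens reversed: 7 × 2 × 8 = 112
Sorted descending: 360, 112, 72, 40, 10.
The second-highest RPN is 112 (Lens reversed).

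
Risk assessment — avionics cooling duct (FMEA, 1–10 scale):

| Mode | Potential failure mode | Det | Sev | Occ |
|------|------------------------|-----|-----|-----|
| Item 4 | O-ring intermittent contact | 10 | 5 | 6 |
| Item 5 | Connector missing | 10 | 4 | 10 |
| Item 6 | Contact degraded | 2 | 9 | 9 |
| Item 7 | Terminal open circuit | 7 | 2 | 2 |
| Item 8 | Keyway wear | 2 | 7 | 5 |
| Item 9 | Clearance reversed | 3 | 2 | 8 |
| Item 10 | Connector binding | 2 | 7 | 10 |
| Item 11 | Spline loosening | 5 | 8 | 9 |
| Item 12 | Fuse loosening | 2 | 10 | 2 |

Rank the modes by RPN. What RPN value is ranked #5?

RPN = Severity × Occurrence × Detection:
  Item 4: 5 × 6 × 10 = 300
  Item 5: 4 × 10 × 10 = 400
  Item 6: 9 × 9 × 2 = 162
  Item 7: 2 × 2 × 7 = 28
  Item 8: 7 × 5 × 2 = 70
  Item 9: 2 × 8 × 3 = 48
  Item 10: 7 × 10 × 2 = 140
  Item 11: 8 × 9 × 5 = 360
  Item 12: 10 × 2 × 2 = 40
Sorted descending: 400, 360, 300, 162, 140, 70, 48, 40, 28.
The fifth-highest RPN is 140 (Item 10).

140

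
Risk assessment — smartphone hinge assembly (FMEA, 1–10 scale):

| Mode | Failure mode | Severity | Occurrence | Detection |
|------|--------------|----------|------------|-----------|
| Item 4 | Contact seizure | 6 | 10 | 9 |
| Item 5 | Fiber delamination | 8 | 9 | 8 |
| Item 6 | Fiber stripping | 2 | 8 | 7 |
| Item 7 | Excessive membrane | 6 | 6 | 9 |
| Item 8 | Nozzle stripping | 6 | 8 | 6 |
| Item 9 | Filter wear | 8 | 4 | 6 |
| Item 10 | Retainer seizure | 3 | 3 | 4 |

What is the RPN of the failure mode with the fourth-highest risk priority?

RPN = Severity × Occurrence × Detection:
  Item 4: 6 × 10 × 9 = 540
  Item 5: 8 × 9 × 8 = 576
  Item 6: 2 × 8 × 7 = 112
  Item 7: 6 × 6 × 9 = 324
  Item 8: 6 × 8 × 6 = 288
  Item 9: 8 × 4 × 6 = 192
  Item 10: 3 × 3 × 4 = 36
Sorted descending: 576, 540, 324, 288, 192, 112, 36.
The fourth-highest RPN is 288 (Item 8).

288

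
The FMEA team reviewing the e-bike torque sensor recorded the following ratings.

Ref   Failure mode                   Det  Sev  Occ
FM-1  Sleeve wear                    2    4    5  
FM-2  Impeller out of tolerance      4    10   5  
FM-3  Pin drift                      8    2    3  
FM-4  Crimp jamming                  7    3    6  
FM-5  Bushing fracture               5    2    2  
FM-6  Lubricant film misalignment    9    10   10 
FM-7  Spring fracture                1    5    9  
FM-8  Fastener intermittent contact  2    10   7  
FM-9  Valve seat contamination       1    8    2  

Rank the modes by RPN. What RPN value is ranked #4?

126

RPN = Severity × Occurrence × Detection:
  FM-1: 4 × 5 × 2 = 40
  FM-2: 10 × 5 × 4 = 200
  FM-3: 2 × 3 × 8 = 48
  FM-4: 3 × 6 × 7 = 126
  FM-5: 2 × 2 × 5 = 20
  FM-6: 10 × 10 × 9 = 900
  FM-7: 5 × 9 × 1 = 45
  FM-8: 10 × 7 × 2 = 140
  FM-9: 8 × 2 × 1 = 16
Sorted descending: 900, 200, 140, 126, 48, 45, 40, 20, 16.
The fourth-highest RPN is 126 (FM-4).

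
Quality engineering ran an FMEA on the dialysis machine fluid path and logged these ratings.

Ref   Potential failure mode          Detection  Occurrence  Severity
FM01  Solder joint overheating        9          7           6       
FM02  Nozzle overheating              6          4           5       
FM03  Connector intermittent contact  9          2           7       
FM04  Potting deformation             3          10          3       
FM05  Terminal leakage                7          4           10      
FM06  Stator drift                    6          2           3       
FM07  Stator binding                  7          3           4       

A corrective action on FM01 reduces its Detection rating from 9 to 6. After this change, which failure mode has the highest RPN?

FM05

RPN = Severity × Occurrence × Detection:
  FM01: 6 × 7 × 9 = 378
  FM02: 5 × 4 × 6 = 120
  FM03: 7 × 2 × 9 = 126
  FM04: 3 × 10 × 3 = 90
  FM05: 10 × 4 × 7 = 280
  FM06: 3 × 2 × 6 = 36
  FM07: 4 × 3 × 7 = 84
After action: FM01 → 6 × 7 × 6 = 252.
Revised RPNs: FM05=280, FM01=252, FM03=126, FM02=120, FM04=90, FM07=84, FM06=36.
Highest is now FM05 (280).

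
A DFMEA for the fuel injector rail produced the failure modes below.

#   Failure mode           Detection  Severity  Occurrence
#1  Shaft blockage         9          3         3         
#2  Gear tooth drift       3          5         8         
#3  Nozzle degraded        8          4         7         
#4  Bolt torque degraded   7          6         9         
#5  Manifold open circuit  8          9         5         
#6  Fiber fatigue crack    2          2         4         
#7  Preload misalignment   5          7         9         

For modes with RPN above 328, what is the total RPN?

RPN = Severity × Occurrence × Detection:
  #1: 3 × 3 × 9 = 81
  #2: 5 × 8 × 3 = 120
  #3: 4 × 7 × 8 = 224
  #4: 6 × 9 × 7 = 378
  #5: 9 × 5 × 8 = 360
  #6: 2 × 4 × 2 = 16
  #7: 7 × 9 × 5 = 315
RPN > 328: #4 (378), #5 (360).
Sum: 378 + 360 = 738.

738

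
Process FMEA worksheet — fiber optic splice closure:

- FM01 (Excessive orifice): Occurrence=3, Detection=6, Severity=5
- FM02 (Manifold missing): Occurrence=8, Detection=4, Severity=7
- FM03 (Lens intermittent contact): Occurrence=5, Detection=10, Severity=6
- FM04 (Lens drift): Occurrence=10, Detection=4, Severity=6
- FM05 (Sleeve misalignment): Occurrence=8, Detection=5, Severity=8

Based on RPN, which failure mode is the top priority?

RPN = Severity × Occurrence × Detection:
  FM01: 5 × 3 × 6 = 90
  FM02: 7 × 8 × 4 = 224
  FM03: 6 × 5 × 10 = 300
  FM04: 6 × 10 × 4 = 240
  FM05: 8 × 8 × 5 = 320
Highest RPN is 320 → FM05.

FM05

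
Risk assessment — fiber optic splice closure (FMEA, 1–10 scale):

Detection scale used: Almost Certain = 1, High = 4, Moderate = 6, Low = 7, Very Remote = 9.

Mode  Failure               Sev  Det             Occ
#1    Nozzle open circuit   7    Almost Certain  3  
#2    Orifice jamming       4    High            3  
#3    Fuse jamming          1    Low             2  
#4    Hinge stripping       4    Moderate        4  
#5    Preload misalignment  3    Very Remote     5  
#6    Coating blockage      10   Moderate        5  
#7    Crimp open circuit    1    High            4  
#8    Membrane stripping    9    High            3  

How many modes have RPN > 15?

7

RPN = Severity × Occurrence × Detection:
  #1: 7 × 3 × 1 = 21
  #2: 4 × 3 × 4 = 48
  #3: 1 × 2 × 7 = 14
  #4: 4 × 4 × 6 = 96
  #5: 3 × 5 × 9 = 135
  #6: 10 × 5 × 6 = 300
  #7: 1 × 4 × 4 = 16
  #8: 9 × 3 × 4 = 108
Modes with RPN > 15: #1 (21), #2 (48), #4 (96), #5 (135), #6 (300), #7 (16), #8 (108) → 7.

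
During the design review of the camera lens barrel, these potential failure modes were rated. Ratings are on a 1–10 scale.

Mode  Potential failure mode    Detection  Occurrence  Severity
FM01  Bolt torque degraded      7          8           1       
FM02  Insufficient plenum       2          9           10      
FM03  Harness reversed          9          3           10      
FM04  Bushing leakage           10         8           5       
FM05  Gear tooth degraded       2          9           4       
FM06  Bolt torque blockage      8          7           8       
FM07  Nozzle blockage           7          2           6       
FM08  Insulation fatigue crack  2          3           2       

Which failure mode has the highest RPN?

RPN = Severity × Occurrence × Detection:
  FM01: 1 × 8 × 7 = 56
  FM02: 10 × 9 × 2 = 180
  FM03: 10 × 3 × 9 = 270
  FM04: 5 × 8 × 10 = 400
  FM05: 4 × 9 × 2 = 72
  FM06: 8 × 7 × 8 = 448
  FM07: 6 × 2 × 7 = 84
  FM08: 2 × 3 × 2 = 12
Highest RPN is 448 → FM06.

FM06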